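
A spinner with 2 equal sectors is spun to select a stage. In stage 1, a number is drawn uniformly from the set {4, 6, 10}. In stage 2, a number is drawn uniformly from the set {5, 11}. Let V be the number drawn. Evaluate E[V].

E[V | stage 1] = (4+6+10)/3 = 20/3.
E[V | stage 2] = (5+11)/2 = 8.
E[V] = (1/2)·(20/3) + (1/2)·(8) = 22/3.

22/3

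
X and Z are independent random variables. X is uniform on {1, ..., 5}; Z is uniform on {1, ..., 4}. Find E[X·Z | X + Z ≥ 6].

23/2

Outcomes with X + Z ≥ 6: (2,4), (3,3), (3,4), (4,2), (4,3), (4,4), (5,1), (5,2), (5,3), (5,4), each with probability 1/20.
E[X·Z | X + Z ≥ 6] = (8 + 9 + 12 + 8 + 12 + 16 + 5 + 10 + 15 + 20) / 10 = 23/2.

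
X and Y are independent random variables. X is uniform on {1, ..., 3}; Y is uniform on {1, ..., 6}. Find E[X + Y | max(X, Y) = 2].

10/3

Outcomes with max(X, Y) = 2: (1,2), (2,1), (2,2), each with probability 1/18.
E[X + Y | max(X, Y) = 2] = (3 + 3 + 4) / 3 = 10/3.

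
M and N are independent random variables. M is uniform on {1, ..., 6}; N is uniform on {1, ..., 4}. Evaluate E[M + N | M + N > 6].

8

Outcomes with M + N > 6: (3,4), (4,3), (4,4), (5,2), (5,3), (5,4), (6,1), (6,2), (6,3), (6,4), each with probability 1/24.
E[M + N | M + N > 6] = (7 + 7 + 8 + 7 + 8 + 9 + 7 + 8 + 9 + 10) / 10 = 8.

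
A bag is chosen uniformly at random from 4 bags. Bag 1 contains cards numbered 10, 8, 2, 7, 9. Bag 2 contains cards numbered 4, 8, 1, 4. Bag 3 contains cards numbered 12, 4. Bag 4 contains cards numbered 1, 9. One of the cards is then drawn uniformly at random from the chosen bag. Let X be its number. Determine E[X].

E[X | bag 1] = (10+8+2+7+9)/5 = 36/5.
E[X | bag 2] = (4+8+1+4)/4 = 17/4.
E[X | bag 3] = (12+4)/2 = 8.
E[X | bag 4] = (1+9)/2 = 5.
By the law of total expectation,
E[X] = (1/4)·(36/5) + (1/4)·(17/4) + (1/4)·(8) + (1/4)·(5) = 489/80.

489/80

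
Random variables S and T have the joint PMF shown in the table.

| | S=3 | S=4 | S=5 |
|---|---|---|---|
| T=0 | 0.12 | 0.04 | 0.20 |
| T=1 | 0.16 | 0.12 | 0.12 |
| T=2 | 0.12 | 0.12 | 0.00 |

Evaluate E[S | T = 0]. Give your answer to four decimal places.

4.2222

P(T = 0) = 0.36.
Σ S·P over the event = 3·(0.12) + 4·(0.04) + 5·(0.20) = 1.52.
E[S | T = 0] = (1.52) / (0.36) = 4.2222.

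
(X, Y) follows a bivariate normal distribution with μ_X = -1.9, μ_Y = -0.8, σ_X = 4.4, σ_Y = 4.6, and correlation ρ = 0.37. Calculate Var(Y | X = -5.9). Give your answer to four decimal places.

The conditional variance in a bivariate normal is σ_Y²(1 − ρ²), independent of x.
Var(Y | X=-5.9) = (4.6)²·(1 − (0.37)²) = 21.16·0.8631 = 18.2632.

18.2632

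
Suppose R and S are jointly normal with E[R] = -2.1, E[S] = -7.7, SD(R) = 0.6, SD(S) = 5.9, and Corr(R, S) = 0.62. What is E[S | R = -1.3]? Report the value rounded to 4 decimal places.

-2.8227

For a bivariate normal, E[S | R=x] = μ_S + ρ·(σ_S/σ_R)·(x − μ_R).
E[S | R=-1.3] = -7.7 + (0.62)·(5.9/0.6)·(-1.3 − (-2.1)) = -7.7 + (6.09667)·(0.8) = -2.8227.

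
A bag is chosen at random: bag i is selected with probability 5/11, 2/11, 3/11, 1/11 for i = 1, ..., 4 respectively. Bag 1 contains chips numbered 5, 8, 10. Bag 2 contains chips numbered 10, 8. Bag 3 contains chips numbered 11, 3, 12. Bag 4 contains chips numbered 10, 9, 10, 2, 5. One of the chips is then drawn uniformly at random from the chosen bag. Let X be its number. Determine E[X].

E[X | bag 1] = (5+8+10)/3 = 23/3.
E[X | bag 2] = (10+8)/2 = 9.
E[X | bag 3] = (11+3+12)/3 = 26/3.
E[X | bag 4] = (10+9+10+2+5)/5 = 36/5.
By the law of total expectation,
E[X] = (5/11)·(23/3) + (2/11)·(9) + (3/11)·(26/3) + (1/11)·(36/5) = 1343/165.

1343/165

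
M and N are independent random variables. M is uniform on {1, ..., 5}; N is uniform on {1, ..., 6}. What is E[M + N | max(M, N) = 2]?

10/3

Outcomes with max(M, N) = 2: (1,2), (2,1), (2,2), each with probability 1/30.
E[M + N | max(M, N) = 2] = (3 + 3 + 4) / 3 = 10/3.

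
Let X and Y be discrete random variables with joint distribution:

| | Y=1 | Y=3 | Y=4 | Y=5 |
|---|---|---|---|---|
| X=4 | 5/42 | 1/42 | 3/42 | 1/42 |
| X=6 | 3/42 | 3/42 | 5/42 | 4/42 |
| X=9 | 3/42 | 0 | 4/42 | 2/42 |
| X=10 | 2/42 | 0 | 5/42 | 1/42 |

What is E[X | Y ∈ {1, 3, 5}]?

163/25

P(Y ∈ {1, 3, 5}) = 25/42.
Summing X·P(X=x,Y=y) over the conditioning event gives 163/42.
E[X | Y ∈ {1, 3, 5}] = (163/42) / (25/42) = 163/25.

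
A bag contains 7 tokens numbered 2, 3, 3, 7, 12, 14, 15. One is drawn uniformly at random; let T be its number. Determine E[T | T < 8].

P(T < 8) = 4/7.
Σ over the event: 2·1/7 + 3·2/7 + 7·1/7 = 15/7.
E[T | T < 8] = (15/7) / (4/7) = 15/4.

15/4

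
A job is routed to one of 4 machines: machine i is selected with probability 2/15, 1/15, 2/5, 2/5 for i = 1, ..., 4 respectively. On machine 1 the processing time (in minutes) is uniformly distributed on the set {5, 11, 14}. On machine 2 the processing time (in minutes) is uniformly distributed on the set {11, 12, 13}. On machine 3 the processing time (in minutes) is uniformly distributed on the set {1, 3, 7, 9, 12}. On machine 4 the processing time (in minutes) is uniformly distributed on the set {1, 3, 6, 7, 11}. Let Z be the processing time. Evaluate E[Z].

E[Z | machine 1] = (5+11+14)/3 = 10.
E[Z | machine 2] = (11+12+13)/3 = 12.
E[Z | machine 3] = (1+3+7+9+12)/5 = 32/5.
E[Z | machine 4] = (1+3+6+7+11)/5 = 28/5.
E[Z] = (2/15)·(10) + (1/15)·(12) + (2/5)·(32/5) + (2/5)·(28/5) = 104/15.

104/15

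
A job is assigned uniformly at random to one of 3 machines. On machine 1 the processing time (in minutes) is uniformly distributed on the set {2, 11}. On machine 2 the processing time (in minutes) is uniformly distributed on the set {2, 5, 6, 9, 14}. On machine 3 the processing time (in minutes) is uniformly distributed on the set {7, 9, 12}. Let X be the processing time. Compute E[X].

691/90

E[X | machine 1] = (2+11)/2 = 13/2.
E[X | machine 2] = (2+5+6+9+14)/5 = 36/5.
E[X | machine 3] = (7+9+12)/3 = 28/3.
By the law of total expectation,
E[X] = (1/3)·(13/2) + (1/3)·(36/5) + (1/3)·(28/3) = 691/90.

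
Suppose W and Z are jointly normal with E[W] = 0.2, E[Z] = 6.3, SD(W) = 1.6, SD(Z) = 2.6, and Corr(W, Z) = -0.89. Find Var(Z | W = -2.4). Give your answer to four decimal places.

For a bivariate normal, Var(Z | W=x) = σ_Z²(1 − ρ²).
Var(Z | W=-2.4) = (2.6)²·(1 − (-0.89)²) = 6.76·0.2079 = 1.4054.

1.4054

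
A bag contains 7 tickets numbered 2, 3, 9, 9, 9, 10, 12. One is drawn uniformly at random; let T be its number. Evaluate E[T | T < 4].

5/2

P(T < 4) = 2/7.
Σ over the event: 2·1/7 + 3·1/7 = 5/7.
E[T | T < 4] = (5/7) / (2/7) = 5/2.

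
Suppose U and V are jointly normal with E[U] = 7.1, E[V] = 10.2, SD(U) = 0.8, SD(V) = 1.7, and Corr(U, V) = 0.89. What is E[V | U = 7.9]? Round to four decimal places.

For a bivariate normal, E[V | U=x] = μ_V + ρ·(σ_V/σ_U)·(x − μ_U).
E[V | U=7.9] = 10.2 + (0.89)·(1.7/0.8)·(7.9 − (7.1)) = 10.2 + (1.8913)·(0.8) = 11.7130.

11.7130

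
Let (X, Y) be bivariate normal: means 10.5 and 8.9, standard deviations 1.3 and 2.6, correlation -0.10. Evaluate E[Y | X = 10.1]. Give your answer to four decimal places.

8.9800

For a bivariate normal, E[Y | X=x] = μ_Y + ρ·(σ_Y/σ_X)·(x − μ_X).
E[Y | X=10.1] = 8.9 + (-0.10)·(2.6/1.3)·(10.1 − (10.5)) = 8.9 + (-0.2)·(-0.4) = 8.9800.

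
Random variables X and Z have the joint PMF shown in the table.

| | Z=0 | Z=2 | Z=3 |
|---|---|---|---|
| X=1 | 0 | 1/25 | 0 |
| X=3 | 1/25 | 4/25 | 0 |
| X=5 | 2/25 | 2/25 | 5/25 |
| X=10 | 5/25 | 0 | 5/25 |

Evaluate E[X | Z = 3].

15/2

P(Z = 3) = 2/5.
Σ X·P over the event = 5·(5/25) + 10·(5/25) = 3.
E[X | Z = 3] = (3) / (2/5) = 15/2.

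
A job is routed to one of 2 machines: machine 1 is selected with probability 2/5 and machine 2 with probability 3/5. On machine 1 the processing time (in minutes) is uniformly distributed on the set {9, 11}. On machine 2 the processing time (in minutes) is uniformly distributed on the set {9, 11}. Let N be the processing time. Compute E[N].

10

E[N | machine 1] = (9+11)/2 = 10.
E[N | machine 2] = (9+11)/2 = 10.
By the law of total expectation,
E[N] = (2/5)·(10) + (3/5)·(10) = 10.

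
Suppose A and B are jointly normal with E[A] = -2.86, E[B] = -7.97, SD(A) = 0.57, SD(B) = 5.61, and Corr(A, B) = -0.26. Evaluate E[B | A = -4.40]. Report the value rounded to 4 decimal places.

For a bivariate normal, E[B | A=x] = μ_B + ρ·(σ_B/σ_A)·(x − μ_A).
E[B | A=-4.40] = -7.97 + (-0.26)·(5.61/0.57)·(-4.40 − (-2.86)) = -7.97 + (-2.55895)·(-1.54) = -4.0292.

-4.0292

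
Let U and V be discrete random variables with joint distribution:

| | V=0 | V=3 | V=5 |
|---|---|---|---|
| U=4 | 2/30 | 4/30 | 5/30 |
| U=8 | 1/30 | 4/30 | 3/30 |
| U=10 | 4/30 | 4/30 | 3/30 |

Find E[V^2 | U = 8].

111/8

P(U = 8) = 4/15.
Summing V^2·P(U=x,V=y) over the conditioning event gives 37/10.
E[V^2 | U = 8] = (37/10) / (4/15) = 111/8.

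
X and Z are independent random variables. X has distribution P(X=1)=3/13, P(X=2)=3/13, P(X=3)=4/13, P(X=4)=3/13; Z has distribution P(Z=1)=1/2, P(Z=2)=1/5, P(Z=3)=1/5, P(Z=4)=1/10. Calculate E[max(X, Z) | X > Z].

111/35

P(X > Z) = 7/13.
Summing max(X,Z)·P(x,y) over outcomes with X > Z gives 111/65.
E[max(X, Z) | X > Z] = (111/65) / (7/13) = 111/35.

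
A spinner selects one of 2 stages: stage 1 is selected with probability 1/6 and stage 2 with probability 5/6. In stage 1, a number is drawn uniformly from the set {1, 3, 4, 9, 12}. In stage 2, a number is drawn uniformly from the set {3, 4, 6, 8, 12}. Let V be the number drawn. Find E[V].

E[V | stage 1] = (1+3+4+9+12)/5 = 29/5.
E[V | stage 2] = (3+4+6+8+12)/5 = 33/5.
E[V] = (1/6)·(29/5) + (5/6)·(33/5) = 97/15.

97/15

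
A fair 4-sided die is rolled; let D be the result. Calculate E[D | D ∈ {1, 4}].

P(D ∈ {1, 4}) = 1/2.
Σ over the event: 1·1/4 + 4·1/4 = 5/4.
E[D | D ∈ {1, 4}] = (5/4) / (1/2) = 5/2.

5/2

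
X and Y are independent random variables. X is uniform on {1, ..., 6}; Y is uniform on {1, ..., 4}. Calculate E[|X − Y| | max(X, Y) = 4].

Outcomes with max(X, Y) = 4: (1,4), (2,4), (3,4), (4,1), (4,2), (4,3), (4,4), each with probability 1/24.
E[|X − Y| | max(X, Y) = 4] = (3 + 2 + 1 + 3 + 2 + 1 + 0) / 7 = 12/7.

12/7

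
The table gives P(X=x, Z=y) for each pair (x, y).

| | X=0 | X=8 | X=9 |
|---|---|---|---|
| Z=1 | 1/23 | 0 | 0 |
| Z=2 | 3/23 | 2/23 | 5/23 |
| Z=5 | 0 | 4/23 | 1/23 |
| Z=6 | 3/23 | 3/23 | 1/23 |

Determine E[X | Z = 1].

0

P(Z = 1) = 1/23.
Σ X·P over the event = 0·(1/23) = 0.
E[X | Z = 1] = (0) / (1/23) = 0.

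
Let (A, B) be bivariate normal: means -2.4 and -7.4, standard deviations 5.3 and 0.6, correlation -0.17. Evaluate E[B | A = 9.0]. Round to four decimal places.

-7.6194

The regression of B on A has slope ρ·σ_B/σ_A and passes through (μ_A, μ_B).
E[B | A=9.0] = -7.4 + (-0.17)·(0.6/5.3)·(9.0 − (-2.4)) = -7.4 + (-0.019245)·(11.4) = -7.6194.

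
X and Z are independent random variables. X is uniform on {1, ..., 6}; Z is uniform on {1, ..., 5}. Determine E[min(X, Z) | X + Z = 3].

1

Outcomes with X + Z = 3: (1,2), (2,1), each with probability 1/30.
E[min(X, Z) | X + Z = 3] = (1 + 1) / 2 = 1.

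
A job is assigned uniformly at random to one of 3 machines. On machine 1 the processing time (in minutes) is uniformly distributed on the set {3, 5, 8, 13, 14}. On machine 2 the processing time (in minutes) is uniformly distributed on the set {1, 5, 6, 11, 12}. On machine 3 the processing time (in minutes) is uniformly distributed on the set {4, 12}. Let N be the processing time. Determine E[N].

E[N | machine 1] = (3+5+8+13+14)/5 = 43/5.
E[N | machine 2] = (1+5+6+11+12)/5 = 7.
E[N | machine 3] = (4+12)/2 = 8.
By the law of total expectation,
E[N] = (1/3)·(43/5) + (1/3)·(7) + (1/3)·(8) = 118/15.

118/15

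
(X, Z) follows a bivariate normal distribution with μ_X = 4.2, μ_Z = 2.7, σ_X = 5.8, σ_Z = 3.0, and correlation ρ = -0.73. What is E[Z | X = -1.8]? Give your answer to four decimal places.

4.9655

E[Z | X=x] = μ_Z + ρ(σ_Z/σ_X)(x − μ_X) for jointly normal variables.
E[Z | X=-1.8] = 2.7 + (-0.73)·(3.0/5.8)·(-1.8 − (4.2)) = 2.7 + (-0.37759)·(-6) = 4.9655.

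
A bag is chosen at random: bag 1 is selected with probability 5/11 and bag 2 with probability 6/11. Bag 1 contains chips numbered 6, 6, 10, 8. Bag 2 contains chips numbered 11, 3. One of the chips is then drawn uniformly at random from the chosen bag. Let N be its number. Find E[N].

159/22

E[N | bag 1] = (6+6+10+8)/4 = 15/2.
E[N | bag 2] = (11+3)/2 = 7.
By the law of total expectation,
E[N] = (5/11)·(15/2) + (6/11)·(7) = 159/22.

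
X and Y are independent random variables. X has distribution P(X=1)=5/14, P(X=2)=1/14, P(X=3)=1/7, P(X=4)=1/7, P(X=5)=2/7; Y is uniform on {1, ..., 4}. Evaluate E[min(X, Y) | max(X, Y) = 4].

33/16

P(max(X, Y) = 4) = 2/7.
Summing min(X,Y)·P(x,y) over outcomes with max(X, Y) = 4 gives 33/56.
E[min(X, Y) | max(X, Y) = 4] = (33/56) / (2/7) = 33/16.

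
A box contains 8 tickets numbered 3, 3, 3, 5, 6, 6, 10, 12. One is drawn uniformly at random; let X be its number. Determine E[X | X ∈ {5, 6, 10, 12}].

P(X ∈ {5, 6, 10, 12}) = 5/8.
Σ over the event: 5·1/8 + 6·1/4 + 10·1/8 + 12·1/8 = 39/8.
E[X | X ∈ {5, 6, 10, 12}] = (39/8) / (5/8) = 39/5.

39/5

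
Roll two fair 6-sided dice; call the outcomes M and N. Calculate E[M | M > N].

14/3

P(M > N) = 5/12.
Summing M·P(x,y) over outcomes with M > N gives 35/18.
E[M | M > N] = (35/18) / (5/12) = 14/3.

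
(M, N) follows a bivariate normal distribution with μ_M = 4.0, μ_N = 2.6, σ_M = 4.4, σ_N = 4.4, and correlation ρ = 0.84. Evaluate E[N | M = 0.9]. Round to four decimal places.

For a bivariate normal, E[N | M=x] = μ_N + ρ·(σ_N/σ_M)·(x − μ_M).
E[N | M=0.9] = 2.6 + (0.84)·(4.4/4.4)·(0.9 − (4.0)) = 2.6 + (0.84)·(-3.1) = -0.0040.

-0.0040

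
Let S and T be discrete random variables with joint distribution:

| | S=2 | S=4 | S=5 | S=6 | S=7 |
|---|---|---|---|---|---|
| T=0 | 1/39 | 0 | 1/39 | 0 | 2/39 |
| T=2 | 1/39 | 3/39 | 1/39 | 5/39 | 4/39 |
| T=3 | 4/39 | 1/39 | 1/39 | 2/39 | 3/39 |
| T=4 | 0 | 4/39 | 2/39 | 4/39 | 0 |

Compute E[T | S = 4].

25/8

P(S = 4) = 8/39.
Σ T·P over the event = 2·(3/39) + 3·(1/39) + 4·(4/39) = 25/39.
E[T | S = 4] = (25/39) / (8/39) = 25/8.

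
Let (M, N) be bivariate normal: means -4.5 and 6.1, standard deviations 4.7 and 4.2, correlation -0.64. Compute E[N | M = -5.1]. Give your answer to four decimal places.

For a bivariate normal, E[N | M=x] = μ_N + ρ·(σ_N/σ_M)·(x − μ_M).
E[N | M=-5.1] = 6.1 + (-0.64)·(4.2/4.7)·(-5.1 − (-4.5)) = 6.1 + (-0.57191)·(-0.6) = 6.4431.

6.4431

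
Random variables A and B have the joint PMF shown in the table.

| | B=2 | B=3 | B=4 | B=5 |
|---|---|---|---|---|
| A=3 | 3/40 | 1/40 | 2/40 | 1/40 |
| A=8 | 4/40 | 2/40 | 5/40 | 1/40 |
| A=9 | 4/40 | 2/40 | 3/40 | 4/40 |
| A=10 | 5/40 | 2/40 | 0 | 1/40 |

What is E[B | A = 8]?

13/4

P(A = 8) = 3/10.
Σ B·P over the event = 2·(4/40) + 3·(2/40) + 4·(5/40) + 5·(1/40) = 39/40.
E[B | A = 8] = (39/40) / (3/10) = 13/4.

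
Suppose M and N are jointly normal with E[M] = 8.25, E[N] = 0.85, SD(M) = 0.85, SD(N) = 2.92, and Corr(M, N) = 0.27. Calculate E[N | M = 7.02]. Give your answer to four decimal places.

-0.2909

E[N | M=x] = μ_N + ρ(σ_N/σ_M)(x − μ_M) for jointly normal variables.
E[N | M=7.02] = 0.85 + (0.27)·(2.92/0.85)·(7.02 − (8.25)) = 0.85 + (0.92753)·(-1.23) = -0.2909.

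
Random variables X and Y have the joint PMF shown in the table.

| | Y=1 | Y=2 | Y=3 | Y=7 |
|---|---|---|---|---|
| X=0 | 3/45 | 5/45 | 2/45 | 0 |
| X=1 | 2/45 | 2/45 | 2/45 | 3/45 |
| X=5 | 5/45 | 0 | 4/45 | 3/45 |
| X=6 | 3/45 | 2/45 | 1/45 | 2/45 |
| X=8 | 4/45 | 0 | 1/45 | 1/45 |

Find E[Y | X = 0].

19/10

P(X = 0) = 2/9.
Summing Y·P(X=x,Y=y) over the conditioning event gives 19/45.
E[Y | X = 0] = (19/45) / (2/9) = 19/10.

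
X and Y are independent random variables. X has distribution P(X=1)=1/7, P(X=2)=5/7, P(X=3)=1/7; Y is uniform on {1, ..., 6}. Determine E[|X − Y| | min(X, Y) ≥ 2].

19/10

P(min(X, Y) ≥ 2) = 5/7.
Summing |X−Y|·P(x,y) over outcomes with min(X, Y) ≥ 2 gives 19/14.
E[|X − Y| | min(X, Y) ≥ 2] = (19/14) / (5/7) = 19/10.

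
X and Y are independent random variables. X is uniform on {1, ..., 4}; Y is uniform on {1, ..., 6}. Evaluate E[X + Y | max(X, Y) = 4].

Outcomes with max(X, Y) = 4: (1,4), (2,4), (3,4), (4,1), (4,2), (4,3), (4,4), each with probability 1/24.
E[X + Y | max(X, Y) = 4] = (5 + 6 + 7 + 5 + 6 + 7 + 8) / 7 = 44/7.

44/7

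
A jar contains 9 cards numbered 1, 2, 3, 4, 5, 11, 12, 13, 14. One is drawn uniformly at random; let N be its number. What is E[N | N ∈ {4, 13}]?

17/2

P(N ∈ {4, 13}) = 2/9.
Σ over the event: 4·1/9 + 13·1/9 = 17/9.
E[N | N ∈ {4, 13}] = (17/9) / (2/9) = 17/2.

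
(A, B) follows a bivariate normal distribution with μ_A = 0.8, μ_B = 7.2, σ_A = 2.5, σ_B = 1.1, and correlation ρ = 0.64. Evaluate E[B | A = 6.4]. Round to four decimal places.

8.7770

The regression of B on A has slope ρ·σ_B/σ_A and passes through (μ_A, μ_B).
E[B | A=6.4] = 7.2 + (0.64)·(1.1/2.5)·(6.4 − (0.8)) = 7.2 + (0.2816)·(5.6) = 8.7770.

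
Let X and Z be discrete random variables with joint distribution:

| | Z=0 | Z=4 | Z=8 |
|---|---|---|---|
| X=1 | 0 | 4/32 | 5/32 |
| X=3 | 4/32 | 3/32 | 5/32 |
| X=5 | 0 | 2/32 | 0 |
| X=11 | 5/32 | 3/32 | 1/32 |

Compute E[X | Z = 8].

P(Z = 8) = 11/32.
Σ X·P over the event = 1·(5/32) + 3·(5/32) + 11·(1/32) = 31/32.
E[X | Z = 8] = (31/32) / (11/32) = 31/11.

31/11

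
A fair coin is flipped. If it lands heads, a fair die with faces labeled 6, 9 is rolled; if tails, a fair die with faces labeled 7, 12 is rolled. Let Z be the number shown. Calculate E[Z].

E[Z | heads] = (6+9)/2 = 15/2.
E[Z | tails] = (7+12)/2 = 19/2.
By the law of total expectation,
E[Z] = (1/2)·(15/2) + (1/2)·(19/2) = 17/2.

17/2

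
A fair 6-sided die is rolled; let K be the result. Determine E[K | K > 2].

9/2

Given K > 2, K is equally likely to be any of {3, 4, 5, 6}.
E[K | K > 2] = (3 + 4 + 5 + 6) / 4 = 9/2.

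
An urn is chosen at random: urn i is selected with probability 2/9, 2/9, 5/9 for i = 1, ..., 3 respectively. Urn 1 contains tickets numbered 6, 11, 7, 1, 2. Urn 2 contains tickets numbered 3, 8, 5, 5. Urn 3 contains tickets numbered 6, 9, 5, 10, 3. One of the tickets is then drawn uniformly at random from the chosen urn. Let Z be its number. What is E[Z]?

E[Z | urn 1] = (6+11+7+1+2)/5 = 27/5.
E[Z | urn 2] = (3+8+5+5)/4 = 21/4.
E[Z | urn 3] = (6+9+5+10+3)/5 = 33/5.
By the law of total expectation,
E[Z] = (2/9)·(27/5) + (2/9)·(21/4) + (5/9)·(33/5) = 181/30.

181/30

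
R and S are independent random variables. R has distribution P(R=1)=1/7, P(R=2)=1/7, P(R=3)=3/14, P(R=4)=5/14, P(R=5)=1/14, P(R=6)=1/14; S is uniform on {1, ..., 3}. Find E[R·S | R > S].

217/29

P(R > S) = 29/42.
Summing RS·P(x,y) over outcomes with R > S gives 31/6.
E[R·S | R > S] = (31/6) / (29/42) = 217/29.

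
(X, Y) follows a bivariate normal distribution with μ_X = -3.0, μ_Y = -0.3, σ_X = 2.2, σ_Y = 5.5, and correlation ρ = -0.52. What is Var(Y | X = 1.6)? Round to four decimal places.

22.0704

The conditional variance in a bivariate normal is σ_Y²(1 − ρ²), independent of x.
Var(Y | X=1.6) = (5.5)²·(1 − (-0.52)²) = 30.25·0.7296 = 22.0704.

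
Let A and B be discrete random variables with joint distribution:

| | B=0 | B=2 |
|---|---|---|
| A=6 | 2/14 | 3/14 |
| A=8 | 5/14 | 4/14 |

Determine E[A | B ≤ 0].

52/7

P(B ≤ 0) = 1/2.
Σ A·P over the event = 6·(2/14) + 8·(5/14) = 26/7.
E[A | B ≤ 0] = (26/7) / (1/2) = 52/7.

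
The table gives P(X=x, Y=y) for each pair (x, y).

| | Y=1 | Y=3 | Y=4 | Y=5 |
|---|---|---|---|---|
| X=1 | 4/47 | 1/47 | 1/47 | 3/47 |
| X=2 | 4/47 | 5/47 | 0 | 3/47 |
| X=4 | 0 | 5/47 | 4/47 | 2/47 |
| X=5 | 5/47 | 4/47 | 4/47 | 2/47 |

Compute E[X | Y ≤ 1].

P(Y ≤ 1) = 13/47.
Σ X·P over the event = 1·(4/47) + 2·(4/47) + 5·(5/47) = 37/47.
E[X | Y ≤ 1] = (37/47) / (13/47) = 37/13.

37/13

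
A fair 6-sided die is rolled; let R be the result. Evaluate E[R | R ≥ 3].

9/2

Given R ≥ 3, R is equally likely to be any of {3, 4, 5, 6}.
E[R | R ≥ 3] = (3 + 4 + 5 + 6) / 4 = 9/2.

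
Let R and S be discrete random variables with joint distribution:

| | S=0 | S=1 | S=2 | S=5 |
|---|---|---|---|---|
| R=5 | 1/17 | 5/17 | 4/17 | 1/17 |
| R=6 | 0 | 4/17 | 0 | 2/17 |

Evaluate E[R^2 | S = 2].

P(S = 2) = 4/17.
Σ R^2·P over the event = 25·(4/17) = 100/17.
E[R^2 | S = 2] = (100/17) / (4/17) = 25.

25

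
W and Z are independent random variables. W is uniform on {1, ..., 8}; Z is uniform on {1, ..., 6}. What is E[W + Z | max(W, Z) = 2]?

Outcomes with max(W, Z) = 2: (1,2), (2,1), (2,2), each with probability 1/48.
E[W + Z | max(W, Z) = 2] = (3 + 3 + 4) / 3 = 10/3.

10/3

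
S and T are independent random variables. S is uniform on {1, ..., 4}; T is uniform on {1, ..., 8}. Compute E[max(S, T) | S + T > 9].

22/3

Outcomes with S + T > 9: (2,8), (3,7), (3,8), (4,6), (4,7), (4,8), each with probability 1/32.
E[max(S, T) | S + T > 9] = (8 + 7 + 8 + 6 + 7 + 8) / 6 = 22/3.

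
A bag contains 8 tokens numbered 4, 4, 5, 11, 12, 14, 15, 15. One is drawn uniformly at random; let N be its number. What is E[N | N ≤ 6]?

13/3

P(N ≤ 6) = 3/8.
Σ over the event: 4·1/4 + 5·1/8 = 13/8.
E[N | N ≤ 6] = (13/8) / (3/8) = 13/3.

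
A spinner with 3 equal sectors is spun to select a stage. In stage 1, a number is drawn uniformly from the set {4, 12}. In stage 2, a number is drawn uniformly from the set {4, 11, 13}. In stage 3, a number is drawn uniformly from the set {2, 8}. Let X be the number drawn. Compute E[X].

67/9

E[X | stage 1] = (4+12)/2 = 8.
E[X | stage 2] = (4+11+13)/3 = 28/3.
E[X | stage 3] = (2+8)/2 = 5.
E[X] = (1/3)·(8) + (1/3)·(28/3) + (1/3)·(5) = 67/9.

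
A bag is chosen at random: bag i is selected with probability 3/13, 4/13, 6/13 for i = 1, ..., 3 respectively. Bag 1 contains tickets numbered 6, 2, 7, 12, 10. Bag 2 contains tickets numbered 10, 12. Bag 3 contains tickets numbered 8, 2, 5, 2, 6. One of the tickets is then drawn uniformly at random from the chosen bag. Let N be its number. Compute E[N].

469/65

E[N | bag 1] = (6+2+7+12+10)/5 = 37/5.
E[N | bag 2] = (10+12)/2 = 11.
E[N | bag 3] = (8+2+5+2+6)/5 = 23/5.
E[N] = (3/13)·(37/5) + (4/13)·(11) + (6/13)·(23/5) = 469/65.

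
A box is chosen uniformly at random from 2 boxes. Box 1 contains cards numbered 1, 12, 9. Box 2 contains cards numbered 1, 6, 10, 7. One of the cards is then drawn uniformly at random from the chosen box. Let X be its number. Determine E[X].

E[X | box 1] = (1+12+9)/3 = 22/3.
E[X | box 2] = (1+6+10+7)/4 = 6.
By the law of total expectation,
E[X] = (1/2)·(22/3) + (1/2)·(6) = 20/3.

20/3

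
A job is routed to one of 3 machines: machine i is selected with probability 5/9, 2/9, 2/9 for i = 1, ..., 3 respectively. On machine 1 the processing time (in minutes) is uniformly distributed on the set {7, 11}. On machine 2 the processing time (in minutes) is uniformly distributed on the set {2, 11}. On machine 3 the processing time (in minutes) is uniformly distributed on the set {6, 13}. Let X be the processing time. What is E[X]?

E[X | machine 1] = (7+11)/2 = 9.
E[X | machine 2] = (2+11)/2 = 13/2.
E[X | machine 3] = (6+13)/2 = 19/2.
By the law of total expectation,
E[X] = (5/9)·(9) + (2/9)·(13/2) + (2/9)·(19/2) = 77/9.

77/9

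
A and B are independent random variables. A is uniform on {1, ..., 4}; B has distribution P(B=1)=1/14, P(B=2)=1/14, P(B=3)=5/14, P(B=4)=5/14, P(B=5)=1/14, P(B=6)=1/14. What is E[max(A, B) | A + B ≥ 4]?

P(A + B ≥ 4) = 53/56.
Summing max(A,B)·P(x,y) over outcomes with A + B ≥ 4 gives 205/56.
E[max(A, B) | A + B ≥ 4] = (205/56) / (53/56) = 205/53.

205/53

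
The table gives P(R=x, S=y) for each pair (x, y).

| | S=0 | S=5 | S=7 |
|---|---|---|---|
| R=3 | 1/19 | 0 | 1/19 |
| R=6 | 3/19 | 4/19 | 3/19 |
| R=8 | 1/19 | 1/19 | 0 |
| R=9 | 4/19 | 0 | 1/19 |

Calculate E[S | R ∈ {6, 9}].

16/5

P(R ∈ {6, 9}) = 15/19.
Summing S·P(R=x,S=y) over the conditioning event gives 48/19.
E[S | R ∈ {6, 9}] = (48/19) / (15/19) = 16/5.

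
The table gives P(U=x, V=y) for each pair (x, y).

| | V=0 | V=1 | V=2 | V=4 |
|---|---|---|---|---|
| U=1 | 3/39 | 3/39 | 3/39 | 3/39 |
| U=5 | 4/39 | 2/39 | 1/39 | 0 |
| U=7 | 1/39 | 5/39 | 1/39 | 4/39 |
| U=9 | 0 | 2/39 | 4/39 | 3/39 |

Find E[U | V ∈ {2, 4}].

P(V ∈ {2, 4}) = 19/39.
Σ U·P over the event = 1·(3/39) + 1·(3/39) + 5·(1/39) + 7·(1/39) + 7·(4/39) + 9·(4/39) + 9·(3/39) = 109/39.
E[U | V ∈ {2, 4}] = (109/39) / (19/39) = 109/19.

109/19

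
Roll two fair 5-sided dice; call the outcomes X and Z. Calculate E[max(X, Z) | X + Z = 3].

Outcomes with X + Z = 3: (1,2), (2,1), each with probability 1/25.
E[max(X, Z) | X + Z = 3] = (2 + 2) / 2 = 2.

2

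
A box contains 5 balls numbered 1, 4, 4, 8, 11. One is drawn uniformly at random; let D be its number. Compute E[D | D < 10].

17/4

P(D < 10) = 4/5.
Σ over the event: 1·1/5 + 4·2/5 + 8·1/5 = 17/5.
E[D | D < 10] = (17/5) / (4/5) = 17/4.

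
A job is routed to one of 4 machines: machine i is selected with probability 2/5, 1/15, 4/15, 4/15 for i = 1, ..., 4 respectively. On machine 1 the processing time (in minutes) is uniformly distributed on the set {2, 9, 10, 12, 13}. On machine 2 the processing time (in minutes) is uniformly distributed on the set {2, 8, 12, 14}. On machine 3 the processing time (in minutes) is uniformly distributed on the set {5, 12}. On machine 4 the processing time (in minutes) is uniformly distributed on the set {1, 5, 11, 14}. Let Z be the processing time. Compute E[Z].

E[Z | machine 1] = (2+9+10+12+13)/5 = 46/5.
E[Z | machine 2] = (2+8+12+14)/4 = 9.
E[Z | machine 3] = (5+12)/2 = 17/2.
E[Z | machine 4] = (1+5+11+14)/4 = 31/4.
By the law of total expectation,
E[Z] = (2/5)·(46/5) + (1/15)·(9) + (4/15)·(17/2) + (4/15)·(31/4) = 646/75.

646/75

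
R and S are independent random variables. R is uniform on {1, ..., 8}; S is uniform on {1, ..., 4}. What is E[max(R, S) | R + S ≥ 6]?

P(R + S ≥ 6) = 11/16.
Summing max(R,S)·P(x,y) over outcomes with R + S ≥ 6 gives 127/32.
E[max(R, S) | R + S ≥ 6] = (127/32) / (11/16) = 127/22.

127/22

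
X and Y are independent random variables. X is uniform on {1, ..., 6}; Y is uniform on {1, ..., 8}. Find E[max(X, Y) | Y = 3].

4

P(Y = 3) = 1/8.
Summing max(X,Y)·P(x,y) over outcomes with Y = 3 gives 1/2.
E[max(X, Y) | Y = 3] = (1/2) / (1/8) = 4.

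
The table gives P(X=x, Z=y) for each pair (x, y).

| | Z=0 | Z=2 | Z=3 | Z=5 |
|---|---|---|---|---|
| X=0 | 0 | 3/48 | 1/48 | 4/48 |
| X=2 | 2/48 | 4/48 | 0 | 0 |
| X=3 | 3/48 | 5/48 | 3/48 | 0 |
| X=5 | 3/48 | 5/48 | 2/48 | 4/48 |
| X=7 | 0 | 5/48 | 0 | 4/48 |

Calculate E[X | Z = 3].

P(Z = 3) = 1/8.
Σ X·P over the event = 0·(1/48) + 3·(3/48) + 5·(2/48) = 19/48.
E[X | Z = 3] = (19/48) / (1/8) = 19/6.

19/6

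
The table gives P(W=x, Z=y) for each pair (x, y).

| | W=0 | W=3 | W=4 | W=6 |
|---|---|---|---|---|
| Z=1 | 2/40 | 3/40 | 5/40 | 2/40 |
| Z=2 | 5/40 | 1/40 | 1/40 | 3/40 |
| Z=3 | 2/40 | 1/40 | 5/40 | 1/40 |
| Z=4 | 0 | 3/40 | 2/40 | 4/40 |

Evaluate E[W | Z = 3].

29/9

P(Z = 3) = 9/40.
Σ W·P over the event = 0·(2/40) + 3·(1/40) + 4·(5/40) + 6·(1/40) = 29/40.
E[W | Z = 3] = (29/40) / (9/40) = 29/9.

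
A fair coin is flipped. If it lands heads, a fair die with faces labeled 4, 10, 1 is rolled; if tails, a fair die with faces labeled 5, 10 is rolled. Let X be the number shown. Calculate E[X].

25/4

E[X | heads] = (4+10+1)/3 = 5.
E[X | tails] = (5+10)/2 = 15/2.
By the law of total expectation,
E[X] = (1/2)·(5) + (1/2)·(15/2) = 25/4.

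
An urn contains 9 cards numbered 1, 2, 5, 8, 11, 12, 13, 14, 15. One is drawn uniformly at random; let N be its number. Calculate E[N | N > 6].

P(N > 6) = 2/3.
Σ over the event: 8·1/9 + 11·1/9 + 12·1/9 + 13·1/9 + 14·1/9 + 15·1/9 = 73/9.
E[N | N > 6] = (73/9) / (2/3) = 73/6.

73/6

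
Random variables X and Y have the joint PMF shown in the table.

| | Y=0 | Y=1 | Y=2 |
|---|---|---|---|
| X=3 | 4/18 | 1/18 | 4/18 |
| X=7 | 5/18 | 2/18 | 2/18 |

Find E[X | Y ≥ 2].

13/3

P(Y ≥ 2) = 1/3.
Summing X·P(X=x,Y=y) over the conditioning event gives 13/9.
E[X | Y ≥ 2] = (13/9) / (1/3) = 13/3.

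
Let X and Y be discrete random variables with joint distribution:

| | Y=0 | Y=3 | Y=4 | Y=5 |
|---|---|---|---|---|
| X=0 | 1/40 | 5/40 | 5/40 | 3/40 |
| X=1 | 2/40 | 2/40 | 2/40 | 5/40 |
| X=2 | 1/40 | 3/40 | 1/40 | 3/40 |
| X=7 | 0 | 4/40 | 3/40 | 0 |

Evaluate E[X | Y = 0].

1

P(Y = 0) = 1/10.
Σ X·P over the event = 0·(1/40) + 1·(2/40) + 2·(1/40) = 1/10.
E[X | Y = 0] = (1/10) / (1/10) = 1.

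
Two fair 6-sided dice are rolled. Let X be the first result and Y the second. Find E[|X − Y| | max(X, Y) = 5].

Outcomes with max(X, Y) = 5: (1,5), (2,5), (3,5), (4,5), (5,1), (5,2), (5,3), (5,4), (5,5), each with probability 1/36.
E[|X − Y| | max(X, Y) = 5] = (4 + 3 + 2 + 1 + 4 + 3 + 2 + 1 + 0) / 9 = 20/9.

20/9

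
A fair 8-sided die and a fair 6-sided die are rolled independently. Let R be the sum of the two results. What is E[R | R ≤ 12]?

P(R ≤ 12) = 15/16.
E[R | R ≤ 12] = (43/6) / (15/16) = 344/45.

344/45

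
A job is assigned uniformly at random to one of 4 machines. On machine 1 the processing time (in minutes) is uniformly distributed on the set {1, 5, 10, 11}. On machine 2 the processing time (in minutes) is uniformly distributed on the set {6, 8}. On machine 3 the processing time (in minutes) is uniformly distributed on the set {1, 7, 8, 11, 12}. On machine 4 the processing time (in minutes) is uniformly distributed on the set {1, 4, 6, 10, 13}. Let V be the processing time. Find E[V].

E[V | machine 1] = (1+5+10+11)/4 = 27/4.
E[V | machine 2] = (6+8)/2 = 7.
E[V | machine 3] = (1+7+8+11+12)/5 = 39/5.
E[V | machine 4] = (1+4+6+10+13)/5 = 34/5.
E[V] = (1/4)·(27/4) + (1/4)·(7) + (1/4)·(39/5) + (1/4)·(34/5) = 567/80.

567/80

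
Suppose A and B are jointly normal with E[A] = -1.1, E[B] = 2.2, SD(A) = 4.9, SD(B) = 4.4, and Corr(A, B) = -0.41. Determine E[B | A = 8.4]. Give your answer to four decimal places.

For a bivariate normal, E[B | A=x] = μ_B + ρ·(σ_B/σ_A)·(x − μ_A).
E[B | A=8.4] = 2.2 + (-0.41)·(4.4/4.9)·(8.4 − (-1.1)) = 2.2 + (-0.3681633)·(9.5) = -1.2976.

-1.2976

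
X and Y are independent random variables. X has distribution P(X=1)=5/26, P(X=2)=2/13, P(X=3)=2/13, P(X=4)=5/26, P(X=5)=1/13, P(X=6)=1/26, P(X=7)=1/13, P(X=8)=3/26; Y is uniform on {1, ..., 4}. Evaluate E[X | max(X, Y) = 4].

35/11

P(max(X, Y) = 4) = 33/104.
Summing X·P(x,y) over outcomes with max(X, Y) = 4 gives 105/104.
E[X | max(X, Y) = 4] = (105/104) / (33/104) = 35/11.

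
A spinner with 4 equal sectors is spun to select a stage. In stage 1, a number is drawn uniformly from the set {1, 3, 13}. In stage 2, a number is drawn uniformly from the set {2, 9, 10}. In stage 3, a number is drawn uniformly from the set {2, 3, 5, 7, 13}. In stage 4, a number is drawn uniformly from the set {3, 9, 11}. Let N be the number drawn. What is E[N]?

79/12

E[N | stage 1] = (1+3+13)/3 = 17/3.
E[N | stage 2] = (2+9+10)/3 = 7.
E[N | stage 3] = (2+3+5+7+13)/5 = 6.
E[N | stage 4] = (3+9+11)/3 = 23/3.
By the law of total expectation,
E[N] = (1/4)·(17/3) + (1/4)·(7) + (1/4)·(6) + (1/4)·(23/3) = 79/12.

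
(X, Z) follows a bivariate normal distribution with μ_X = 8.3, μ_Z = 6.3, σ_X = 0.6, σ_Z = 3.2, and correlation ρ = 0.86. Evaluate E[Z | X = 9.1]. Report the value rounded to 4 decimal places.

E[Z | X=x] = μ_Z + ρ(σ_Z/σ_X)(x − μ_X) for jointly normal variables.
E[Z | X=9.1] = 6.3 + (0.86)·(3.2/0.6)·(9.1 − (8.3)) = 6.3 + (4.58667)·(0.8) = 9.9693.

9.9693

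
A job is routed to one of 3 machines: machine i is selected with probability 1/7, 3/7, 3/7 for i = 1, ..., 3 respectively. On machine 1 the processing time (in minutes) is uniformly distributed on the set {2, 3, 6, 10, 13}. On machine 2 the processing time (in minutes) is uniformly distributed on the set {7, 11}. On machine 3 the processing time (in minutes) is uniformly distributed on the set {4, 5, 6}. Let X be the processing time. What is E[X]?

E[X | machine 1] = (2+3+6+10+13)/5 = 34/5.
E[X | machine 2] = (7+11)/2 = 9.
E[X | machine 3] = (4+5+6)/3 = 5.
E[X] = (1/7)·(34/5) + (3/7)·(9) + (3/7)·(5) = 244/35.

244/35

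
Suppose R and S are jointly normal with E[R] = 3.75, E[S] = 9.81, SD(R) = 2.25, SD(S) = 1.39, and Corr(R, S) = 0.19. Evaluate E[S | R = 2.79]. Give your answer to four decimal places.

For a bivariate normal, E[S | R=x] = μ_S + ρ·(σ_S/σ_R)·(x − μ_R).
E[S | R=2.79] = 9.81 + (0.19)·(1.39/2.25)·(2.79 − (3.75)) = 9.81 + (0.11738)·(-0.96) = 9.6973.

9.6973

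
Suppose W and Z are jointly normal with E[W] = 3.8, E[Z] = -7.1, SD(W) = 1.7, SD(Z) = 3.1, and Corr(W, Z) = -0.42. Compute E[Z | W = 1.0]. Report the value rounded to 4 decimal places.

The regression of Z on W has slope ρ·σ_Z/σ_W and passes through (μ_W, μ_Z).
E[Z | W=1.0] = -7.1 + (-0.42)·(3.1/1.7)·(1.0 − (3.8)) = -7.1 + (-0.76588)·(-2.8) = -4.9555.

-4.9555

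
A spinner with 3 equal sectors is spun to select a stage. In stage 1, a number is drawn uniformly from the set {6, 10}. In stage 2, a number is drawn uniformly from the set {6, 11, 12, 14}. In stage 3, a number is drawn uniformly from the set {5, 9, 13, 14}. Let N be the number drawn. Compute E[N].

E[N | stage 1] = (6+10)/2 = 8.
E[N | stage 2] = (6+11+12+14)/4 = 43/4.
E[N | stage 3] = (5+9+13+14)/4 = 41/4.
By the law of total expectation,
E[N] = (1/3)·(8) + (1/3)·(43/4) + (1/3)·(41/4) = 29/3.

29/3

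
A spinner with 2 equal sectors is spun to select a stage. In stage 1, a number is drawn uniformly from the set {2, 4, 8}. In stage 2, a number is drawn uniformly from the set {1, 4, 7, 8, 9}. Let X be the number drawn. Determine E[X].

E[X | stage 1] = (2+4+8)/3 = 14/3.
E[X | stage 2] = (1+4+7+8+9)/5 = 29/5.
By the law of total expectation,
E[X] = (1/2)·(14/3) + (1/2)·(29/5) = 157/30.

157/30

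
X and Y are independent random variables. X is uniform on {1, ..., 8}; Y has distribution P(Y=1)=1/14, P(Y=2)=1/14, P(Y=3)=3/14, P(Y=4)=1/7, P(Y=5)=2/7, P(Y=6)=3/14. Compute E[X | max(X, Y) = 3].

24/11

P(max(X, Y) = 3) = 11/112.
Summing X·P(x,y) over outcomes with max(X, Y) = 3 gives 3/14.
E[X | max(X, Y) = 3] = (3/14) / (11/112) = 24/11.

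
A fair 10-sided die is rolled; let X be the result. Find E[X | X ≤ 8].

9/2

Given X ≤ 8, X is equally likely to be any of {1, 2, 3, 4, 5, 6, 7, 8}.
E[X | X ≤ 8] = (1 + 2 + 3 + 4 + 5 + 6 + 7 + 8) / 8 = 9/2.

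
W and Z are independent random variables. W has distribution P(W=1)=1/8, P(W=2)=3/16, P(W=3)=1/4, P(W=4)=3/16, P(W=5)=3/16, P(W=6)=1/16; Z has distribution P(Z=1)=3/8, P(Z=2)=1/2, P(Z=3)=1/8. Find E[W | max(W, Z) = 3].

P(max(W, Z) = 3) = 37/128.
Summing W·P(x,y) over outcomes with max(W, Z) = 3 gives 13/16.
E[W | max(W, Z) = 3] = (13/16) / (37/128) = 104/37.

104/37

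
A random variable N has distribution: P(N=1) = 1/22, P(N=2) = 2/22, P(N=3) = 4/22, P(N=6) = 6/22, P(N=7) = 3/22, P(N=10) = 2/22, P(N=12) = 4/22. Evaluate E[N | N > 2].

137/19

P(N > 2) = 19/22.
Σ over the event: 3·2/11 + 6·3/11 + 7·3/22 + 10·1/11 + 12·2/11 = 137/22.
E[N | N > 2] = (137/22) / (19/22) = 137/19.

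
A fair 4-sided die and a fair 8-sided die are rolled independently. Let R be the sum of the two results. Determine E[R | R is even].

7

P(R is even) = 1/2.
Σ over the event: 2·1/32 + 4·3/32 + 6·1/8 + 8·1/8 + 10·3/32 + 12·1/32 = 7/2.
E[R | R is even] = (7/2) / (1/2) = 7.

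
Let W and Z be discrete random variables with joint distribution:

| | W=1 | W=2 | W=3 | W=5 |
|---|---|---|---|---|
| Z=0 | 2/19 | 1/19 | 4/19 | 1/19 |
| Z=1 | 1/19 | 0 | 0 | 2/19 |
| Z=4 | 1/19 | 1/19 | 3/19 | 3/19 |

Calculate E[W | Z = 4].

P(Z = 4) = 8/19.
Σ W·P over the event = 1·(1/19) + 2·(1/19) + 3·(3/19) + 5·(3/19) = 27/19.
E[W | Z = 4] = (27/19) / (8/19) = 27/8.

27/8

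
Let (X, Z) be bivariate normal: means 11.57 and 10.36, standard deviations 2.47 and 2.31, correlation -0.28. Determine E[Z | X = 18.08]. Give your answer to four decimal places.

8.6553

E[Z | X=x] = μ_Z + ρ(σ_Z/σ_X)(x − μ_X) for jointly normal variables.
E[Z | X=18.08] = 10.36 + (-0.28)·(2.31/2.47)·(18.08 − (11.57)) = 10.36 + (-0.26186)·(6.51) = 8.6553.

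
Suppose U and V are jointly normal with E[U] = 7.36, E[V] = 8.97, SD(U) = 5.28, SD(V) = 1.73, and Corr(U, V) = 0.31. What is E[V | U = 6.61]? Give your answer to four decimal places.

8.8938

For a bivariate normal, E[V | U=x] = μ_V + ρ·(σ_V/σ_U)·(x − μ_U).
E[V | U=6.61] = 8.97 + (0.31)·(1.73/5.28)·(6.61 − (7.36)) = 8.97 + (0.10157)·(-0.75) = 8.8938.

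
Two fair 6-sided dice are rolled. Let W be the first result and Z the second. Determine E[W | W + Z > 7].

P(W + Z > 7) = 5/12.
Summing W·P(x,y) over outcomes with W + Z > 7 gives 35/18.
E[W | W + Z > 7] = (35/18) / (5/12) = 14/3.

14/3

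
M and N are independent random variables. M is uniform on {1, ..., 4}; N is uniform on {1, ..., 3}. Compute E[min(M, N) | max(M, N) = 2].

4/3

Outcomes with max(M, N) = 2: (1,2), (2,1), (2,2), each with probability 1/12.
E[min(M, N) | max(M, N) = 2] = (1 + 1 + 2) / 3 = 4/3.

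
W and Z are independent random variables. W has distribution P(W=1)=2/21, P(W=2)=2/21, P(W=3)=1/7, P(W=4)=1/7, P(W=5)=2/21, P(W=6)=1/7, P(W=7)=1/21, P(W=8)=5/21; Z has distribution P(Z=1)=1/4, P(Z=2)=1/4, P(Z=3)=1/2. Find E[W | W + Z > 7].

262/37

P(W + Z > 7) = 37/84.
Summing W·P(x,y) over outcomes with W + Z > 7 gives 131/42.
E[W | W + Z > 7] = (131/42) / (37/84) = 262/37.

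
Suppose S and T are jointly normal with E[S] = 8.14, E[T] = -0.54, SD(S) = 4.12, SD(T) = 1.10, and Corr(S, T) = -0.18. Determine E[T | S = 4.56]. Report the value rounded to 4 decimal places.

-0.3680

For a bivariate normal, E[T | S=x] = μ_T + ρ·(σ_T/σ_S)·(x − μ_S).
E[T | S=4.56] = -0.54 + (-0.18)·(1.10/4.12)·(4.56 − (8.14)) = -0.54 + (-0.048058)·(-3.58) = -0.3680.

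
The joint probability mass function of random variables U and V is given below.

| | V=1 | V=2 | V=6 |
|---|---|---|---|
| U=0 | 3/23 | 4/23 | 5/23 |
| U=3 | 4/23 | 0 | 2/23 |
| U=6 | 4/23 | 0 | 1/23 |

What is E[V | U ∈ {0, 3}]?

19/6

P(U ∈ {0, 3}) = 18/23.
Σ V·P over the event = 1·(3/23) + 2·(4/23) + 6·(5/23) + 1·(4/23) + 6·(2/23) = 57/23.
E[V | U ∈ {0, 3}] = (57/23) / (18/23) = 19/6.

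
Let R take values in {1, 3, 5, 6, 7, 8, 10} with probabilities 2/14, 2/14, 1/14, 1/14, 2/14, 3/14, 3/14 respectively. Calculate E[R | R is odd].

27/7

P(R is odd) = 1/2.
Σ over the event: 1·1/7 + 3·1/7 + 5·1/14 + 7·1/7 = 27/14.
E[R | R is odd] = (27/14) / (1/2) = 27/7.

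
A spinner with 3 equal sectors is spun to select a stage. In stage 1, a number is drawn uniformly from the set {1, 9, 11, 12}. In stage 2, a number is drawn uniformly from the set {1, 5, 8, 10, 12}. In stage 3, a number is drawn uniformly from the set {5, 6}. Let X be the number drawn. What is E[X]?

419/60

E[X | stage 1] = (1+9+11+12)/4 = 33/4.
E[X | stage 2] = (1+5+8+10+12)/5 = 36/5.
E[X | stage 3] = (5+6)/2 = 11/2.
E[X] = (1/3)·(33/4) + (1/3)·(36/5) + (1/3)·(11/2) = 419/60.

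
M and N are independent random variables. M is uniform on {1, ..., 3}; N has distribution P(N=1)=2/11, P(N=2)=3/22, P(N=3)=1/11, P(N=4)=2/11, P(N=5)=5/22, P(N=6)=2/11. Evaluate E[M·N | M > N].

38/11

P(M > N) = 1/6.
Summing MN·P(x,y) over outcomes with M > N gives 19/33.
E[M·N | M > N] = (19/33) / (1/6) = 38/11.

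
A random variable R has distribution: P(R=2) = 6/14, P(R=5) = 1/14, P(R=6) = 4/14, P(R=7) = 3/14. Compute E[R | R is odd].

P(R is odd) = 2/7.
Σ over the event: 5·1/14 + 7·3/14 = 13/7.
E[R | R is odd] = (13/7) / (2/7) = 13/2.

13/2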